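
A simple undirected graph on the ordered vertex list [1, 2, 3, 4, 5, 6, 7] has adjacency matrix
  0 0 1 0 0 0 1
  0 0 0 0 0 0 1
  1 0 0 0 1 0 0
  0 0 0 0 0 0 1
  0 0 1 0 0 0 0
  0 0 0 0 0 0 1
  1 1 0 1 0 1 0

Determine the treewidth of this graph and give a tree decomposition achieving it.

Treewidth 1.
Bags: B1 = {4, 7}  B2 = {1, 7}  B3 = {2, 7}  B4 = {1, 3}  B5 = {3, 5}  B6 = {6, 7}
Tree: B1–B2, B2–B3, B2–B4, B4–B5, B2–B6

Every bag has size at most 2, so the width is 2 − 1 = 1 and tw(G) ≤ 1. Since G has at least one edge (e.g. 4–7), it is not an edgeless graph, so tw(G) ≥ 1. Therefore the treewidth is 1.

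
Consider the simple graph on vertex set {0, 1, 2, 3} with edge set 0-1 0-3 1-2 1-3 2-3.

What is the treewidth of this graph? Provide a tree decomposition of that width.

Each bag holds 3 vertices, so the decomposition has width 2, which upper-bounds the treewidth. On the other hand G contains the 3-clique {0, 1, 3}. A clique must lie in a single bag of any decomposition, so no decomposition can have width below 2. Hence tw(G) = 2 exactly.

Treewidth 2.
One such decomposition:
Bags: B1 = {0, 1, 3}  B2 = {1, 2, 3}
Tree: B1–B2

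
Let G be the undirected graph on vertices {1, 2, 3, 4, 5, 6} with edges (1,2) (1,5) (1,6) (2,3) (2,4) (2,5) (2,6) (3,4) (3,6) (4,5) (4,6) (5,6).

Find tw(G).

A width-3 tree decomposition is:
Bags: B1 = {2, 3, 4, 6}  B2 = {2, 4, 5, 6}  B3 = {1, 2, 5, 6}
Tree: B1–B2, B2–B3
Every bag has size at most 4, so the width is 4 − 1 = 3 and tw(G) ≤ 3. On the other hand G contains the 4-clique {1, 2, 5, 6}. A clique must lie in a single bag of any decomposition, so no decomposition can have width below 3. Combining the bounds, tw(G) = 3.

3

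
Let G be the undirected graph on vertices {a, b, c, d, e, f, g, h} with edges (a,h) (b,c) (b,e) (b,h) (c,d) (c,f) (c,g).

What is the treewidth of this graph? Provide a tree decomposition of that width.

The largest bag has 2 vertices, giving width 1; this decomposition certifies tw(G) ≤ 1. G has an edge, so its treewidth is at least 1. Therefore the treewidth is 1.

Treewidth 1.
One such decomposition:
Bags: B1 = {b, h}  B2 = {b, c}  B3 = {a, h}  B4 = {c, g}  B5 = {b, e}  B6 = {c, d}  B7 = {c, f}
Tree: B1–B2, B1–B3, B2–B4, B2–B5, B2–B6, B6–B7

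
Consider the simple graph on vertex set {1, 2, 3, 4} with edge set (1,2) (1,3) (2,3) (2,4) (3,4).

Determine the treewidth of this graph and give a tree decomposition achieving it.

Each bag holds 3 vertices, so the decomposition has width 2, which upper-bounds the treewidth. Conversely, {1, 2, 3} is a clique of size 3, and the vertices of any clique must share a bag in every tree decomposition; so some bag has ≥ 3 vertices and tw(G) ≥ 2. Combining the bounds, tw(G) = 2.

Treewidth 2.
One such decomposition:
Bags: B1 = {2, 3, 4}  B2 = {1, 2, 3}
Tree: B1–B2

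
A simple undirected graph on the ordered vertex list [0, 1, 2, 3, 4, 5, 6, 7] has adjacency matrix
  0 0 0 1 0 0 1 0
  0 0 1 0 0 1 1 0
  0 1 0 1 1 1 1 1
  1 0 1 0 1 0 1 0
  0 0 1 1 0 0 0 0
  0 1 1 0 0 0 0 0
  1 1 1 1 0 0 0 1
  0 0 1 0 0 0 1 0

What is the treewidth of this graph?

A width-2 tree decomposition is:
Bags: B1 = {1, 2, 6}  B2 = {2, 3, 6}  B3 = {2, 3, 4}  B4 = {2, 6, 7}  B5 = {1, 2, 5}  B6 = {0, 3, 6}
Tree: B1–B2, B2–B3, B2–B4, B1–B5, B2–B6
The largest bag has 3 vertices, giving width 2; this decomposition certifies tw(G) ≤ 2. Conversely, {0, 3, 6} is a clique of size 3, and the vertices of any clique must share a bag in every tree decomposition; so some bag has ≥ 3 vertices and tw(G) ≥ 2. The upper and lower bounds meet at 2, so that is the treewidth.

2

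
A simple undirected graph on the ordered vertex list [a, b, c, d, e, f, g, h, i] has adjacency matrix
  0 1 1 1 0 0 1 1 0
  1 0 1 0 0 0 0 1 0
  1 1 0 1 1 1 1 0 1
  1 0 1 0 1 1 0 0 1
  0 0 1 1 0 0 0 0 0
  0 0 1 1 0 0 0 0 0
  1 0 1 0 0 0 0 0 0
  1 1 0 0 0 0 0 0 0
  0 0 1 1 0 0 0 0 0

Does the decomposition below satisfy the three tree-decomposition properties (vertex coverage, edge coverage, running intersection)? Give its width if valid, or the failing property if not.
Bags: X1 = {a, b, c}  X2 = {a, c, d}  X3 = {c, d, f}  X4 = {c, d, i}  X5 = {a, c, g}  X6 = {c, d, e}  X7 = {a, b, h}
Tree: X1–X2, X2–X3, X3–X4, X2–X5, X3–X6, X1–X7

Yes; width 2.

Vertex coverage: the bags together contain {a, b, c, d, e, f, g, h, i}, the full vertex set. Edge coverage: each edge of G has both endpoints in at least one bag. Running intersection: for every vertex, the bags containing it form a connected subtree. All three properties hold, so this is a valid tree decomposition of width max|bag| − 1 = 2, and hence tw(G) ≤ 2.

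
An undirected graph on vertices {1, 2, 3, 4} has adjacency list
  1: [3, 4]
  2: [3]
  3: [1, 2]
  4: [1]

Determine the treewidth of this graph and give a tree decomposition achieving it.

Every bag has size at most 2, so the width is 2 − 1 = 1 and tw(G) ≤ 1. G has an edge, so its treewidth is at least 1. Combining the bounds, tw(G) = 1.

Treewidth 1.
Bags: B1 = {1, 3}  B2 = {2, 3}  B3 = {1, 4}
Tree: B1–B2, B1–B3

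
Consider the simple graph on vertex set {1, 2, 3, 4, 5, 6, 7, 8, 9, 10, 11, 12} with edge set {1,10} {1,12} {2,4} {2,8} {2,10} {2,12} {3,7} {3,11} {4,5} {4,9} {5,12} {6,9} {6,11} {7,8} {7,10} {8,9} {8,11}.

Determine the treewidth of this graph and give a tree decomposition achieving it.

Treewidth 3.
One optimal decomposition is:
Bags: B1 = {1, 5, 10, 12}  B2 = {2, 5, 10, 12}  B3 = {2, 4, 5, 10}  B4 = {2, 4, 7, 10}  B5 = {2, 4, 7, 8}  B6 = {4, 7, 8, 9}  B7 = {3, 7, 8, 9}  B8 = {3, 8, 9, 11}  B9 = {3, 6, 9, 11}
Tree: B1–B2, B2–B3, B3–B4, B4–B5, B5–B6, B6–B7, B7–B8, B8–B9

Every bag has size at most 4, so the width is 4 − 1 = 3 and tw(G) ≤ 3. For the lower bound: the 4 vertex sets {1,5,12}, {10}, {2}, {4,7,8,9} are disjoint, each induces a connected subgraph, and every pair is joined by at least one edge of G. Contracting each set to a single vertex therefore yields K_{4} as a minor, and since treewidth is minor-monotone, tw(G) ≥ tw(K_{4}) = 3. The upper and lower bounds meet at 3, so that is the treewidth.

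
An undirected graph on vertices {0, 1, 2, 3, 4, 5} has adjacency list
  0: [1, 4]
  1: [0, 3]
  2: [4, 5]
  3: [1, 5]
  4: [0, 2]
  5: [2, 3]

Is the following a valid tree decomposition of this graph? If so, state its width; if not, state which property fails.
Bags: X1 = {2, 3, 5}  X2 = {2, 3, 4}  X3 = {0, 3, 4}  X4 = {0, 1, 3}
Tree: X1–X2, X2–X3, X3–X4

Vertex coverage: the bags together contain {0, 1, 2, 3, 4, 5}, the full vertex set. Edge coverage: each edge of G has both endpoints in at least one bag. Running intersection: for every vertex, the bags containing it form a connected subtree. All three properties hold, so this is a valid tree decomposition of width max|bag| − 1 = 2, and hence tw(G) ≤ 2.

Yes; width 2.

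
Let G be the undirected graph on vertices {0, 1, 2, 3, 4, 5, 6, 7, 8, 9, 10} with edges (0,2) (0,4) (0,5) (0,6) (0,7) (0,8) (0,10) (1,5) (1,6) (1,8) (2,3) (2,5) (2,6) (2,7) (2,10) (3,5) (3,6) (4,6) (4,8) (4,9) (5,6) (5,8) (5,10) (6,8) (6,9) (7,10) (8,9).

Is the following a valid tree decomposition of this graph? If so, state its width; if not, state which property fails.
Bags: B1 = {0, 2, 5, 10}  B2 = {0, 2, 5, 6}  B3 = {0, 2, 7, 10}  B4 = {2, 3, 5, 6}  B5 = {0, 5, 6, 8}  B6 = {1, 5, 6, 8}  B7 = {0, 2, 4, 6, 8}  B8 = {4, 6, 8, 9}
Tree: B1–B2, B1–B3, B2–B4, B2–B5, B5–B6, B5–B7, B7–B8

A tree decomposition must satisfy three properties: every vertex lies in some bag; for every edge, both endpoints lie together in some bag; and for every vertex, the bags containing it form a connected subtree. Here bags containing vertex 2 are not connected in the tree, so the decomposition is invalid.

No — bags containing vertex 2 are not connected in the tree.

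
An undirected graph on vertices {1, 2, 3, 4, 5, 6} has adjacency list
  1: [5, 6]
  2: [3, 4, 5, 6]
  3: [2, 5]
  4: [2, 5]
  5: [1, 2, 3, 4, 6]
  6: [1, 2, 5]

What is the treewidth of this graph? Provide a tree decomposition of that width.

Treewidth 2.
One such decomposition:
Bags: B1 = {2, 4, 5}  B2 = {2, 3, 5}  B3 = {2, 5, 6}  B4 = {1, 5, 6}
Tree: B1–B2, B2–B3, B3–B4

Each bag holds 3 vertices, so the decomposition has width 2, which upper-bounds the treewidth. On the other hand G contains the 3-clique {1, 5, 6}. A clique must lie in a single bag of any decomposition, so no decomposition can have width below 2. Therefore the treewidth is 2.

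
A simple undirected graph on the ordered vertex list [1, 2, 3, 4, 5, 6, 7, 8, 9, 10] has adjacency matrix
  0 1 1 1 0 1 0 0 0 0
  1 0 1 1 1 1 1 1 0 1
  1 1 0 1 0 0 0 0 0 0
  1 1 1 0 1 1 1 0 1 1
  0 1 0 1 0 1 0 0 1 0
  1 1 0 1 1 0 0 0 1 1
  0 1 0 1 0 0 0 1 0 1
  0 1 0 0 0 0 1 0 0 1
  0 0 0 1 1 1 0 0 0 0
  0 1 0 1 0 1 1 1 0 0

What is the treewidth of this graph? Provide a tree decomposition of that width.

Every bag has size at most 4, so the width is 4 − 1 = 3 and tw(G) ≤ 3. For the lower bound, the 4 vertices {4, 5, 6, 9} are pairwise adjacent, and any tree decomposition puts a clique entirely inside one bag — forcing width ≥ 3. Combining the bounds, tw(G) = 3.

Treewidth 3.
One such decomposition:
Bags: B1 = {1, 2, 4, 6}  B2 = {2, 4, 6, 10}  B3 = {1, 2, 3, 4}  B4 = {2, 4, 7, 10}  B5 = {2, 4, 5, 6}  B6 = {2, 7, 8, 10}  B7 = {4, 5, 6, 9}
Tree: B1–B2, B1–B3, B2–B4, B1–B5, B4–B6, B5–B7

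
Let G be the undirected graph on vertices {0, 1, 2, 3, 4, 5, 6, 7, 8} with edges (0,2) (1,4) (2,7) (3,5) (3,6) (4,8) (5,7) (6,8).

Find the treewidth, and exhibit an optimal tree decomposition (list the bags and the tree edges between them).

Treewidth 1.
One such decomposition:
Bags: B1 = {0, 2}  B2 = {2, 7}  B3 = {5, 7}  B4 = {3, 5}  B5 = {3, 6}  B6 = {6, 8}  B7 = {4, 8}  B8 = {1, 4}
Tree: B1–B2, B2–B3, B3–B4, B4–B5, B5–B6, B6–B7, B7–B8

The largest bag has 2 vertices, giving width 1; this decomposition certifies tw(G) ≤ 1. G has an edge, so its treewidth is at least 1. Therefore the treewidth is 1.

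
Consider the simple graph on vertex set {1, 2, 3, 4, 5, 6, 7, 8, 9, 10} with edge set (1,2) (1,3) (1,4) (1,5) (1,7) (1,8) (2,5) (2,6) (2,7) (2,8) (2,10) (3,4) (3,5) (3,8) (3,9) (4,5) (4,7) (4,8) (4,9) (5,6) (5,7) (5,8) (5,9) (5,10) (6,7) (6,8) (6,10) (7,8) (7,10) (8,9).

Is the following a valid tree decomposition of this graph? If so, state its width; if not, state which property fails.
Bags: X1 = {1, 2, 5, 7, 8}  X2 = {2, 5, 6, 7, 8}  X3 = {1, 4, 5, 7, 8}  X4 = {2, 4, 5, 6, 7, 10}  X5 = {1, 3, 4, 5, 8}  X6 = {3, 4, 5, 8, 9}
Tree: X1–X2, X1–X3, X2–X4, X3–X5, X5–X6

A tree decomposition must satisfy three properties: every vertex lies in some bag; for every edge, both endpoints lie together in some bag; and for every vertex, the bags containing it form a connected subtree. Here bags containing vertex 4 are not connected in the tree, so the decomposition is invalid.

No — bags containing vertex 4 are not connected in the tree.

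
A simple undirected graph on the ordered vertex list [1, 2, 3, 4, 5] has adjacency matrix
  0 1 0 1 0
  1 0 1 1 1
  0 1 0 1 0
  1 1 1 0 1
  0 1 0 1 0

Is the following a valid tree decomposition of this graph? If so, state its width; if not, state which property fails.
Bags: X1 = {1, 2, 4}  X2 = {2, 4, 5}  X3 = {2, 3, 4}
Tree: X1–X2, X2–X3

Checking the three conditions: (i) the bags cover all of {1, 2, 3, 4, 5}; (ii) for each edge, some bag contains both endpoints; (iii) the bags containing any fixed vertex form a subtree. All hold, so the decomposition is valid with width 3 − 1 = 2.

Yes; width 2.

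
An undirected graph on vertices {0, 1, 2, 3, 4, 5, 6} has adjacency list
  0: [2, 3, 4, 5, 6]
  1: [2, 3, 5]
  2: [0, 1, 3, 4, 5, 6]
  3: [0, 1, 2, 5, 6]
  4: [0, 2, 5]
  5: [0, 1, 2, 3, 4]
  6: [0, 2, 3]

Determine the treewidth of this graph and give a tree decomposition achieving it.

Treewidth 3.
One optimal decomposition is:
Bags: B1 = {0, 2, 3, 6}  B2 = {0, 2, 3, 5}  B3 = {1, 2, 3, 5}  B4 = {0, 2, 4, 5}
Tree: B1–B2, B2–B3, B2–B4

Every bag has size at most 4, so the width is 4 − 1 = 3 and tw(G) ≤ 3. Conversely, {0, 2, 3, 5} is a clique of size 4, and the vertices of any clique must share a bag in every tree decomposition; so some bag has ≥ 4 vertices and tw(G) ≥ 3. Hence tw(G) = 3 exactly.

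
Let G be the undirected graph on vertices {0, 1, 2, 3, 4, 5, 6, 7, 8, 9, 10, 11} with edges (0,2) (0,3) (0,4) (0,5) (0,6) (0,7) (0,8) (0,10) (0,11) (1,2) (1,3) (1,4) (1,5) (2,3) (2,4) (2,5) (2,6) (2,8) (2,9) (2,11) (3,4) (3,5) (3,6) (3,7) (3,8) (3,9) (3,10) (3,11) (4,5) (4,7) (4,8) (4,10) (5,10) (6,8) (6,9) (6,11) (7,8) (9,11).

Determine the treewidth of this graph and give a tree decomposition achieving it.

Every bag has size at most 5, so the width is 5 − 1 = 4 and tw(G) ≤ 4. For the lower bound, the 5 vertices {0, 2, 3, 6, 11} are pairwise adjacent, and any tree decomposition puts a clique entirely inside one bag — forcing width ≥ 4. The upper and lower bounds meet at 4, so that is the treewidth.

Treewidth 4.
One optimal decomposition is:
Bags: B1 = {0, 2, 3, 4, 8}  B2 = {0, 2, 3, 6, 8}  B3 = {0, 2, 3, 6, 11}  B4 = {0, 2, 3, 4, 5}  B5 = {2, 3, 6, 9, 11}  B6 = {0, 3, 4, 7, 8}  B7 = {1, 2, 3, 4, 5}  B8 = {0, 3, 4, 5, 10}
Tree: B1–B2, B2–B3, B1–B4, B3–B5, B1–B6, B4–B7, B4–B8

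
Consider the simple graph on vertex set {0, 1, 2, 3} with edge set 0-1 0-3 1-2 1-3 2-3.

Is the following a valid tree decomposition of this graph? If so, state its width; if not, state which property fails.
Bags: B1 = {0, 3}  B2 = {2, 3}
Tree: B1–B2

A tree decomposition must satisfy three properties: every vertex lies in some bag; for every edge, both endpoints lie together in some bag; and for every vertex, the bags containing it form a connected subtree. Here vertex 1 appears in no bag, so the decomposition is invalid.

No — vertex 1 appears in no bag.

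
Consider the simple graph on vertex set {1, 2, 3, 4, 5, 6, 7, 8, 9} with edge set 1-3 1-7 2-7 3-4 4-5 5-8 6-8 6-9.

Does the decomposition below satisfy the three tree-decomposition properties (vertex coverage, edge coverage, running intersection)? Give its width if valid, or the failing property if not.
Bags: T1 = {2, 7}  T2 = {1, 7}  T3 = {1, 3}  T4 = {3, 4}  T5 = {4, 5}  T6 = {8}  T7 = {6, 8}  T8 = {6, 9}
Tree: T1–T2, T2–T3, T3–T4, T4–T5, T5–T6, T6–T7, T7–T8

No — edge (5,8) lies in no bag.

A tree decomposition must satisfy three properties: every vertex lies in some bag; for every edge, both endpoints lie together in some bag; and for every vertex, the bags containing it form a connected subtree. Here edge (5,8) lies in no bag, so the decomposition is invalid.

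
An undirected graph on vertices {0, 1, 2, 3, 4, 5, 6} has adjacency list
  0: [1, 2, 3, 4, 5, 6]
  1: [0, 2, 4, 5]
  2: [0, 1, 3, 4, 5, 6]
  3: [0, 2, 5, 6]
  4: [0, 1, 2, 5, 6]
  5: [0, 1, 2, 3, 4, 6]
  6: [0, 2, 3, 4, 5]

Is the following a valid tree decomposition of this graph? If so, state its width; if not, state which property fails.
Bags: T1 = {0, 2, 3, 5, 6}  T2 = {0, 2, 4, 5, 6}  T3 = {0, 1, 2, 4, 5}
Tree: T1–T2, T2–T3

Yes; width 4.

Vertex coverage: the bags together contain {0, 1, 2, 3, 4, 5, 6}, the full vertex set. Edge coverage: each edge of G has both endpoints in at least one bag. Running intersection: for every vertex, the bags containing it form a connected subtree. All three properties hold, so this is a valid tree decomposition of width max|bag| − 1 = 4, and hence tw(G) ≤ 4.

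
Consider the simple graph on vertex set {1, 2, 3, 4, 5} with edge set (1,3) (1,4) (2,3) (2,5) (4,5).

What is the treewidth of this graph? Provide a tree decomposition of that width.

Every bag has size at most 3, so the width is 3 − 1 = 2 and tw(G) ≤ 2. The edges 4–1–3–2–5–4 form a cycle, so G is not a tree and its treewidth is at least 2. Therefore the treewidth is 2.

Treewidth 2.
One such decomposition:
Bags: B1 = {1, 3, 4}  B2 = {2, 3, 4}  B3 = {2, 4, 5}
Tree: B1–B2, B2–B3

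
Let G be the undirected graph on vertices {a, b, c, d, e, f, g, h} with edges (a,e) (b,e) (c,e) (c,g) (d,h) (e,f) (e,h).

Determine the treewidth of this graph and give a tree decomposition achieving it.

Treewidth 1.
Bags: B1 = {e, h}  B2 = {e, f}  B3 = {b, e}  B4 = {d, h}  B5 = {c, e}  B6 = {a, e}  B7 = {c, g}
Tree: B1–B2, B1–B3, B1–B4, B2–B5, B2–B6, B5–B7

Every bag has size at most 2, so the width is 2 − 1 = 1 and tw(G) ≤ 1. Any graph with an edge has treewidth ≥ 1, and G has the edge e–h. The upper and lower bounds meet at 1, so that is the treewidth.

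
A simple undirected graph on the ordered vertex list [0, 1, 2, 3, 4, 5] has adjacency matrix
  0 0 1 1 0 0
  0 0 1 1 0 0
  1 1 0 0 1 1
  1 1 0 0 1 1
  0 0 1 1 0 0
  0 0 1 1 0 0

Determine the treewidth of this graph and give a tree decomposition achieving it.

Treewidth 2.
One such decomposition:
Bags: B1 = {0, 2, 3}  B2 = {1, 2, 3}  B3 = {2, 3, 5}  B4 = {2, 3, 4}
Tree: B1–B2, B2–B3, B3–B4

Each bag holds 3 vertices, so the decomposition has width 2, which upper-bounds the treewidth. For the lower bound, G contains the cycle 0–3–1–2–0, so G is not a forest; only forests have treewidth ≤ 1, hence tw(G) ≥ 2. Hence tw(G) = 2 exactly.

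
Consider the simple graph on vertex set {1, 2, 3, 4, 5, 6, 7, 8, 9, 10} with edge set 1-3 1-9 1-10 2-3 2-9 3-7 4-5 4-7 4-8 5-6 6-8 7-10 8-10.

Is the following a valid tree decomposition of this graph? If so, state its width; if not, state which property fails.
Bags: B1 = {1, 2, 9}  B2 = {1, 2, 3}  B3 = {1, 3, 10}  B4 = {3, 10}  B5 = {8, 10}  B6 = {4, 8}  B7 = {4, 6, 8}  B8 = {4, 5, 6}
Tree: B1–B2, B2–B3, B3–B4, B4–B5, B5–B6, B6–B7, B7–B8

A tree decomposition must satisfy three properties: every vertex lies in some bag; for every edge, both endpoints lie together in some bag; and for every vertex, the bags containing it form a connected subtree. Here vertex 7 appears in no bag, so the decomposition is invalid.

No — vertex 7 appears in no bag.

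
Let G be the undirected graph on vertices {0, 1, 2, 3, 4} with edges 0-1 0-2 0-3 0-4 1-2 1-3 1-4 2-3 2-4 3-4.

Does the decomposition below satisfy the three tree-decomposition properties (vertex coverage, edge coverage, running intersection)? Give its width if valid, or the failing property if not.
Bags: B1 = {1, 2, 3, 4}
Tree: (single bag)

No — vertex 0 appears in no bag.

A tree decomposition must satisfy three properties: every vertex lies in some bag; for every edge, both endpoints lie together in some bag; and for every vertex, the bags containing it form a connected subtree. Here vertex 0 appears in no bag, so the decomposition is invalid.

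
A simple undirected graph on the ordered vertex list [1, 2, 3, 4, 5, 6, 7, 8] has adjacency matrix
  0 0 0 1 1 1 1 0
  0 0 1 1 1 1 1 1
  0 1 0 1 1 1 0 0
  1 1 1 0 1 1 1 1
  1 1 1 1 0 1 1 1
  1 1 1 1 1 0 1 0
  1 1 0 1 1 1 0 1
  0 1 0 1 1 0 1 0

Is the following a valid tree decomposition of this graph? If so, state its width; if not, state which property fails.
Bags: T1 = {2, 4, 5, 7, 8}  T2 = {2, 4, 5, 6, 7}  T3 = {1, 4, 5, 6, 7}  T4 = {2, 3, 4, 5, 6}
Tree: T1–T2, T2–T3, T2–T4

Vertex coverage: the bags together contain {1, 2, 3, 4, 5, 6, 7, 8}, the full vertex set. Edge coverage: each edge of G has both endpoints in at least one bag. Running intersection: for every vertex, the bags containing it form a connected subtree. All three properties hold, so this is a valid tree decomposition of width max|bag| − 1 = 4, and hence tw(G) ≤ 4.

Yes; width 4.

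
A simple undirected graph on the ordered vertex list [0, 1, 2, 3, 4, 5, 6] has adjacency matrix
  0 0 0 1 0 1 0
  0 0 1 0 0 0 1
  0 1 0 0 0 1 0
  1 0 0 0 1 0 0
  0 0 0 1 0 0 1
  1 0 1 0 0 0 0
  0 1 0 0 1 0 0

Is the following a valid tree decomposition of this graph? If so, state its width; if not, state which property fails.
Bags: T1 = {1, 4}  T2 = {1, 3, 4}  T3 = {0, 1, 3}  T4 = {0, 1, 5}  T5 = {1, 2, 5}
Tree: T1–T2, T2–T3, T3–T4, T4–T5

No — vertex 6 appears in no bag.

A tree decomposition must satisfy three properties: every vertex lies in some bag; for every edge, both endpoints lie together in some bag; and for every vertex, the bags containing it form a connected subtree. Here vertex 6 appears in no bag, so the decomposition is invalid.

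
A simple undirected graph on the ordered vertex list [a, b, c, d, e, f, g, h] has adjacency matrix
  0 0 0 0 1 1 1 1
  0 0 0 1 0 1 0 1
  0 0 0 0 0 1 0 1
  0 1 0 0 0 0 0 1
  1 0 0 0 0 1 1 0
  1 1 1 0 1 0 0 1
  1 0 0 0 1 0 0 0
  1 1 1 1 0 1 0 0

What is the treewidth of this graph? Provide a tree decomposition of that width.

Treewidth 2.
One optimal decomposition is:
Bags: B1 = {a, f, h}  B2 = {a, e, f}  B3 = {b, f, h}  B4 = {b, d, h}  B5 = {c, f, h}  B6 = {a, e, g}
Tree: B1–B2, B1–B3, B3–B4, B3–B5, B2–B6

Every bag has size at most 3, so the width is 3 − 1 = 2 and tw(G) ≤ 2. Conversely, {b, d, h} is a clique of size 3, and the vertices of any clique must share a bag in every tree decomposition; so some bag has ≥ 3 vertices and tw(G) ≥ 2. Therefore the treewidth is 2.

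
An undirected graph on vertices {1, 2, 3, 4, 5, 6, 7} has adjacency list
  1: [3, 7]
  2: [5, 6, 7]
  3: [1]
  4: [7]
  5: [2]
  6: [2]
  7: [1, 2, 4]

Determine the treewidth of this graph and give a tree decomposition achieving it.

The largest bag has 2 vertices, giving width 1; this decomposition certifies tw(G) ≤ 1. Since G has at least one edge (e.g. 2–7), it is not an edgeless graph, so tw(G) ≥ 1. Hence tw(G) = 1 exactly.

Treewidth 1.
One such decomposition:
Bags: B1 = {2, 7}  B2 = {4, 7}  B3 = {1, 7}  B4 = {2, 5}  B5 = {2, 6}  B6 = {1, 3}
Tree: B1–B2, B1–B3, B1–B4, B1–B5, B3–B6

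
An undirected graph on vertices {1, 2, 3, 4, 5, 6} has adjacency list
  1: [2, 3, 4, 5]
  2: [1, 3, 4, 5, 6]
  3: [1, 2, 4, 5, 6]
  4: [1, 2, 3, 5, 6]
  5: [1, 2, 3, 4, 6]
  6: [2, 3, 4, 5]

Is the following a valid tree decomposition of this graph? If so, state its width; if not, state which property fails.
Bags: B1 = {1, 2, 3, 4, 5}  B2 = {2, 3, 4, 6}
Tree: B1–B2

No — edge (5,6) lies in no bag.

A tree decomposition must satisfy three properties: every vertex lies in some bag; for every edge, both endpoints lie together in some bag; and for every vertex, the bags containing it form a connected subtree. Here edge (5,6) lies in no bag, so the decomposition is invalid.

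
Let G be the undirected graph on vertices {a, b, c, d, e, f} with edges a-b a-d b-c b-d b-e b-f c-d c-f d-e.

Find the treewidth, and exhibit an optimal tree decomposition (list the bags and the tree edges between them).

Every bag has size at most 3, so the width is 3 − 1 = 2 and tw(G) ≤ 2. For the lower bound, the 3 vertices {b, d, e} are pairwise adjacent, and any tree decomposition puts a clique entirely inside one bag — forcing width ≥ 2. Therefore the treewidth is 2.

Treewidth 2.
One such decomposition:
Bags: B1 = {b, d, e}  B2 = {b, c, d}  B3 = {b, c, f}  B4 = {a, b, d}
Tree: B1–B2, B2–B3, B1–B4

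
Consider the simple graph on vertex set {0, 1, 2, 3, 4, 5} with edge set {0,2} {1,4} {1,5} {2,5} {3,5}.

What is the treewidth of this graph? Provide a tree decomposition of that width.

Treewidth 1.
One such decomposition:
Bags: B1 = {2, 5}  B2 = {0, 2}  B3 = {1, 5}  B4 = {3, 5}  B5 = {1, 4}
Tree: B1–B2, B1–B3, B3–B4, B3–B5

Each bag holds 2 vertices, so the decomposition has width 1, which upper-bounds the treewidth. Any graph with an edge has treewidth ≥ 1, and G has the edge 2–5. Combining the bounds, tw(G) = 1.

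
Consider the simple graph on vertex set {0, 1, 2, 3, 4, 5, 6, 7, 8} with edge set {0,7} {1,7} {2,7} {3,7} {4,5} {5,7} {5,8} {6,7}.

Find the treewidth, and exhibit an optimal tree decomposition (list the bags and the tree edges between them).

Treewidth 1.
One such decomposition:
Bags: B1 = {6, 7}  B2 = {5, 7}  B3 = {5, 8}  B4 = {2, 7}  B5 = {4, 5}  B6 = {3, 7}  B7 = {1, 7}  B8 = {0, 7}
Tree: B1–B2, B2–B3, B2–B4, B3–B5, B1–B6, B1–B7, B6–B8

The largest bag has 2 vertices, giving width 1; this decomposition certifies tw(G) ≤ 1. Any graph with an edge has treewidth ≥ 1, and G has the edge 6–7. Therefore the treewidth is 1.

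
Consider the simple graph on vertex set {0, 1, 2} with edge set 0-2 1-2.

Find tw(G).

A width-1 tree decomposition is:
Bags: B1 = {1, 2}  B2 = {0, 2}
Tree: B1–B2
The largest bag has 2 vertices, giving width 1; this decomposition certifies tw(G) ≤ 1. G has an edge, so its treewidth is at least 1. The upper and lower bounds meet at 1, so that is the treewidth.

1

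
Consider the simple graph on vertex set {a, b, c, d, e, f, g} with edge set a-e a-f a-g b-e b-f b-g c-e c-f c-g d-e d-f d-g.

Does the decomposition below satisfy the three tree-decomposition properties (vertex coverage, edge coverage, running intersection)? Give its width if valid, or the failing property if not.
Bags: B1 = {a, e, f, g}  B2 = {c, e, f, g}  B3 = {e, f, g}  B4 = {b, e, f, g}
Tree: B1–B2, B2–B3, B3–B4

No — vertex d appears in no bag.

A tree decomposition must satisfy three properties: every vertex lies in some bag; for every edge, both endpoints lie together in some bag; and for every vertex, the bags containing it form a connected subtree. Here vertex d appears in no bag, so the decomposition is invalid.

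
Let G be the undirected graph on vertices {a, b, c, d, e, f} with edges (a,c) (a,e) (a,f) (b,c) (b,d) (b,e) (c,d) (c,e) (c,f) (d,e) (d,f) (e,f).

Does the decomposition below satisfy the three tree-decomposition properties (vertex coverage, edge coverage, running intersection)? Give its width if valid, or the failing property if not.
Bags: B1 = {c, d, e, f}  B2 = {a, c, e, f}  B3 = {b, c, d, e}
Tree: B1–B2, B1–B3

Every vertex of G appears in some bag (union = {a, b, c, d, e, f}); every edge is covered by a bag; and for each vertex v the set of bags containing v is connected in the bag tree. The decomposition is therefore valid. The largest bag has 4 vertices, so the width is 3.

Yes; width 3.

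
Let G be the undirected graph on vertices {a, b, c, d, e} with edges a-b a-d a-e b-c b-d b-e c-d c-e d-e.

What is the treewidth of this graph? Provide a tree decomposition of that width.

Every bag has size at most 4, so the width is 4 − 1 = 3 and tw(G) ≤ 3. Conversely, {b, c, d, e} is a clique of size 4, and the vertices of any clique must share a bag in every tree decomposition; so some bag has ≥ 4 vertices and tw(G) ≥ 3. The upper and lower bounds meet at 3, so that is the treewidth.

Treewidth 3.
One optimal decomposition is:
Bags: B1 = {a, b, d, e}  B2 = {b, c, d, e}
Tree: B1–B2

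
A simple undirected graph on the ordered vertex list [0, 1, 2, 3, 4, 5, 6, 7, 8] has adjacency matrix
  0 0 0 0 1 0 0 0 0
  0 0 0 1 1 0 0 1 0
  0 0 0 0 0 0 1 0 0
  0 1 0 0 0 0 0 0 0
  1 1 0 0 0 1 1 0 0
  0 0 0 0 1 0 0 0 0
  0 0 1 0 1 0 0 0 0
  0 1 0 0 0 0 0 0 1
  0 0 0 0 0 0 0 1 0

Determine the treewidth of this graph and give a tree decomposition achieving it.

Each bag holds 2 vertices, so the decomposition has width 1, which upper-bounds the treewidth. Any graph with an edge has treewidth ≥ 1, and G has the edge 1–4. Combining the bounds, tw(G) = 1.

Treewidth 1.
One optimal decomposition is:
Bags: B1 = {1, 4}  B2 = {4, 6}  B3 = {1, 7}  B4 = {1, 3}  B5 = {2, 6}  B6 = {7, 8}  B7 = {4, 5}  B8 = {0, 4}
Tree: B1–B2, B1–B3, B3–B4, B2–B5, B3–B6, B1–B7, B1–B8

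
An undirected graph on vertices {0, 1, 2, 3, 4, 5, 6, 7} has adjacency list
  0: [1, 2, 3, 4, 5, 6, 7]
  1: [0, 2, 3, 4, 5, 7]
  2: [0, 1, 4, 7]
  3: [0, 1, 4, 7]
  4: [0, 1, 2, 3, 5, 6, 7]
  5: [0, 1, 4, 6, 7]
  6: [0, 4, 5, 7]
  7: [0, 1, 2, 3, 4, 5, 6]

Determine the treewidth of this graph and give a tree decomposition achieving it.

The largest bag has 5 vertices, giving width 4; this decomposition certifies tw(G) ≤ 4. On the other hand G contains the 5-clique {0, 1, 2, 4, 7}. A clique must lie in a single bag of any decomposition, so no decomposition can have width below 4. Therefore the treewidth is 4.

Treewidth 4.
Bags: B1 = {0, 1, 4, 5, 7}  B2 = {0, 1, 2, 4, 7}  B3 = {0, 1, 3, 4, 7}  B4 = {0, 4, 5, 6, 7}
Tree: B1–B2, B1–B3, B1–B4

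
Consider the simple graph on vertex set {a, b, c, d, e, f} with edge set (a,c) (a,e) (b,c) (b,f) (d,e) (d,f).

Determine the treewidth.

2

A width-2 tree decomposition is:
Bags: B1 = {a, b, c}  B2 = {a, b, f}  B3 = {a, d, f}  B4 = {a, d, e}
Tree: B1–B2, B2–B3, B3–B4
Every bag has size at most 3, so the width is 3 − 1 = 2 and tw(G) ≤ 2. The edges a–c–b–f–d–e–a form a cycle, so G is not a tree and its treewidth is at least 2. Therefore the treewidth is 2.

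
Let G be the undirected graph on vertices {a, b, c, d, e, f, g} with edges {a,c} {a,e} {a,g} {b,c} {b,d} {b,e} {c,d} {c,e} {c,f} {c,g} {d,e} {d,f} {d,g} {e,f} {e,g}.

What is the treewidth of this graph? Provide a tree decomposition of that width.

Treewidth 3.
One optimal decomposition is:
Bags: B1 = {b, c, d, e}  B2 = {c, d, e, f}  B3 = {c, d, e, g}  B4 = {a, c, e, g}
Tree: B1–B2, B1–B3, B3–B4

The largest bag has 4 vertices, giving width 3; this decomposition certifies tw(G) ≤ 3. For the lower bound, the 4 vertices {c, d, e, g} are pairwise adjacent, and any tree decomposition puts a clique entirely inside one bag — forcing width ≥ 3. Combining the bounds, tw(G) = 3.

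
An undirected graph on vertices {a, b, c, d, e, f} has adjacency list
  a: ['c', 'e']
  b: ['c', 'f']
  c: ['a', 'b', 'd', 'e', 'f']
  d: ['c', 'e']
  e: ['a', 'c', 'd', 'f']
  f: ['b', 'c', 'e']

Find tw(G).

A width-2 tree decomposition is:
Bags: B1 = {c, e, f}  B2 = {a, c, e}  B3 = {c, d, e}  B4 = {b, c, f}
Tree: B1–B2, B2–B3, B1–B4
Each bag holds 3 vertices, so the decomposition has width 2, which upper-bounds the treewidth. Conversely, {c, d, e} is a clique of size 3, and the vertices of any clique must share a bag in every tree decomposition; so some bag has ≥ 3 vertices and tw(G) ≥ 2. Therefore the treewidth is 2.

2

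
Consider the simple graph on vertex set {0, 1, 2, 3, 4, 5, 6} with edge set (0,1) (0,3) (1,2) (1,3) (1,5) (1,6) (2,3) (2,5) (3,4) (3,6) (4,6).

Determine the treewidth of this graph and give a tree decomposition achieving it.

Treewidth 2.
Bags: B1 = {1, 3, 6}  B2 = {1, 2, 3}  B3 = {1, 2, 5}  B4 = {3, 4, 6}  B5 = {0, 1, 3}
Tree: B1–B2, B2–B3, B1–B4, B1–B5

Every bag has size at most 3, so the width is 3 − 1 = 2 and tw(G) ≤ 2. For the lower bound, the 3 vertices {0, 1, 3} are pairwise adjacent, and any tree decomposition puts a clique entirely inside one bag — forcing width ≥ 2. Therefore the treewidth is 2.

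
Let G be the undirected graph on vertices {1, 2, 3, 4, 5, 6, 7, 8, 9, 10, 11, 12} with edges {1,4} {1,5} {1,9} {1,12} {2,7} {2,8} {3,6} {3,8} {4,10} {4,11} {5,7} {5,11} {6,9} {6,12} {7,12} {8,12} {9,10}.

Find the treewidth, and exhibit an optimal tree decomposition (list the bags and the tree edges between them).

Each bag holds 4 vertices, so the decomposition has width 3, which upper-bounds the treewidth. For the lower bound: the 4 vertex sets {2,3,8}, {6}, {12}, {1,5,7,9} are disjoint, each induces a connected subgraph, and every pair is joined by at least one edge of G. Contracting each set to a single vertex therefore yields K_{4} as a minor, and since treewidth is minor-monotone, tw(G) ≥ tw(K_{4}) = 3. The upper and lower bounds meet at 3, so that is the treewidth.

Treewidth 3.
One optimal decomposition is:
Bags: B1 = {2, 3, 6, 8}  B2 = {2, 6, 8, 12}  B3 = {2, 6, 7, 12}  B4 = {6, 7, 9, 12}  B5 = {1, 7, 9, 12}  B6 = {1, 5, 7, 9}  B7 = {1, 5, 9, 10}  B8 = {1, 4, 5, 10}  B9 = {4, 5, 10, 11}
Tree: B1–B2, B2–B3, B3–B4, B4–B5, B5–B6, B6–B7, B7–B8, B8–B9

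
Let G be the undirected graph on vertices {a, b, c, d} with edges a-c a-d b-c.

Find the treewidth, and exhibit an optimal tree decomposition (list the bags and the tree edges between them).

Treewidth 1.
One such decomposition:
Bags: B1 = {a, c}  B2 = {a, d}  B3 = {b, c}
Tree: B1–B2, B1–B3

Every bag has size at most 2, so the width is 2 − 1 = 1 and tw(G) ≤ 1. Any graph with an edge has treewidth ≥ 1, and G has the edge c–a. The upper and lower bounds meet at 1, so that is the treewidth.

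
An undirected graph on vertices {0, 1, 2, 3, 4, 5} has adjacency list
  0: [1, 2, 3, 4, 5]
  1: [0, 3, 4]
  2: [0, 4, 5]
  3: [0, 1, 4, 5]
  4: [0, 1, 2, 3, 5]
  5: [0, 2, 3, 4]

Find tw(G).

A width-3 tree decomposition is:
Bags: B1 = {0, 3, 4, 5}  B2 = {0, 1, 3, 4}  B3 = {0, 2, 4, 5}
Tree: B1–B2, B1–B3
The largest bag has 4 vertices, giving width 3; this decomposition certifies tw(G) ≤ 3. For the lower bound, the 4 vertices {0, 2, 4, 5} are pairwise adjacent, and any tree decomposition puts a clique entirely inside one bag — forcing width ≥ 3. Combining the bounds, tw(G) = 3.

3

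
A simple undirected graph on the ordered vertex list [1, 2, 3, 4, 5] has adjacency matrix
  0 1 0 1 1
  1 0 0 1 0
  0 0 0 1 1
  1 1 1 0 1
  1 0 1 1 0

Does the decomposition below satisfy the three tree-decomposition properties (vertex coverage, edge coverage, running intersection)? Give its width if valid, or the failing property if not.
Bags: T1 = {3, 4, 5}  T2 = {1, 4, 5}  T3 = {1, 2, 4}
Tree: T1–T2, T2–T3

Yes; width 2.

Checking the three conditions: (i) the bags cover all of {1, 2, 3, 4, 5}; (ii) for each edge, some bag contains both endpoints; (iii) the bags containing any fixed vertex form a subtree. All hold, so the decomposition is valid with width 3 − 1 = 2.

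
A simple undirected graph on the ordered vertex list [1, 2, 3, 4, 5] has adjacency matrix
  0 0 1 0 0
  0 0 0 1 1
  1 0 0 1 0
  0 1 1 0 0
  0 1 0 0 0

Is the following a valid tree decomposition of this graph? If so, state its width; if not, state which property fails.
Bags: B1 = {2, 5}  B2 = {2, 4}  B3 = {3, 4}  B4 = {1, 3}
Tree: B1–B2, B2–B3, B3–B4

Checking the three conditions: (i) the bags cover all of {1, 2, 3, 4, 5}; (ii) for each edge, some bag contains both endpoints; (iii) the bags containing any fixed vertex form a subtree. All hold, so the decomposition is valid with width 2 − 1 = 1.

Yes; width 1.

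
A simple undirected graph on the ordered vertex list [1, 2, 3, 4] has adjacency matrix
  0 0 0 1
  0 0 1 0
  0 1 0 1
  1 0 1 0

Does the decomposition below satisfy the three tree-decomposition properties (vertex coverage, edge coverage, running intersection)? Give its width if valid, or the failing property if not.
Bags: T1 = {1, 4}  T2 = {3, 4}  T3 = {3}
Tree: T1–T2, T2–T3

A tree decomposition must satisfy three properties: every vertex lies in some bag; for every edge, both endpoints lie together in some bag; and for every vertex, the bags containing it form a connected subtree. Here vertex 2 appears in no bag, so the decomposition is invalid.

No — vertex 2 appears in no bag.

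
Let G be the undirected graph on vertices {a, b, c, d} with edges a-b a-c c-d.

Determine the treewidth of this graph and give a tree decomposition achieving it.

Treewidth 1.
One such decomposition:
Bags: B1 = {a, b}  B2 = {a, c}  B3 = {c, d}
Tree: B1–B2, B2–B3

Each bag holds 2 vertices, so the decomposition has width 1, which upper-bounds the treewidth. G has an edge, so its treewidth is at least 1. The upper and lower bounds meet at 1, so that is the treewidth.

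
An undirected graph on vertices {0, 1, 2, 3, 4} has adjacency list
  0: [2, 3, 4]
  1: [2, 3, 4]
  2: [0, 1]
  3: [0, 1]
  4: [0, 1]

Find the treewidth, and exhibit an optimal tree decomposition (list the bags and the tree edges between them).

Every bag has size at most 3, so the width is 3 − 1 = 2 and tw(G) ≤ 2. The edges 4–1–3–0–4 form a cycle, so G is not a tree and its treewidth is at least 2. Hence tw(G) = 2 exactly.

Treewidth 2.
Bags: B1 = {0, 1, 4}  B2 = {0, 1, 3}  B3 = {0, 1, 2}
Tree: B1–B2, B2–B3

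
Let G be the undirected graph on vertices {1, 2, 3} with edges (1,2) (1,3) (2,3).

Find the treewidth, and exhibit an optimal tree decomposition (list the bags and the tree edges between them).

Treewidth 2.
One such decomposition:
Bags: B1 = {1, 2, 3}
Tree: (single bag)

With just one bag of size 3, the width is 3 − 1 = 2, so tw(G) ≤ 2. Conversely, {1, 2, 3} is a clique of size 3, and the vertices of any clique must share a bag in every tree decomposition; so some bag has ≥ 3 vertices and tw(G) ≥ 2. Combining the bounds, tw(G) = 2.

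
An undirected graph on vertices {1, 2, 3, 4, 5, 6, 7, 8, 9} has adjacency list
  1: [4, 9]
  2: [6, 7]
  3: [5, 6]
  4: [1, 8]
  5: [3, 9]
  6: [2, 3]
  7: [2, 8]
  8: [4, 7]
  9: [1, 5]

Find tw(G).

A width-2 tree decomposition is:
Bags: B1 = {1, 5, 9}  B2 = {1, 4, 5}  B3 = {4, 5, 8}  B4 = {5, 7, 8}  B5 = {2, 5, 7}  B6 = {2, 5, 6}  B7 = {3, 5, 6}
Tree: B1–B2, B2–B3, B3–B4, B4–B5, B5–B6, B6–B7
Every bag has size at most 3, so the width is 3 − 1 = 2 and tw(G) ≤ 2. The edges 5–9–1–4–8–7–2–6–3–5 form a cycle, so G is not a tree and its treewidth is at least 2. Hence tw(G) = 2 exactly.

2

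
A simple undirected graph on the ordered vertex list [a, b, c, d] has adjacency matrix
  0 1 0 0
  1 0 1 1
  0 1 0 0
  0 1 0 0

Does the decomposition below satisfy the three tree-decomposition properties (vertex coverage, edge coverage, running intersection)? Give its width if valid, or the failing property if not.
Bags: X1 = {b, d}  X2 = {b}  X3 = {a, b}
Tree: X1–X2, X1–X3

A tree decomposition must satisfy three properties: every vertex lies in some bag; for every edge, both endpoints lie together in some bag; and for every vertex, the bags containing it form a connected subtree. Here vertex c appears in no bag, so the decomposition is invalid.

No — vertex c appears in no bag.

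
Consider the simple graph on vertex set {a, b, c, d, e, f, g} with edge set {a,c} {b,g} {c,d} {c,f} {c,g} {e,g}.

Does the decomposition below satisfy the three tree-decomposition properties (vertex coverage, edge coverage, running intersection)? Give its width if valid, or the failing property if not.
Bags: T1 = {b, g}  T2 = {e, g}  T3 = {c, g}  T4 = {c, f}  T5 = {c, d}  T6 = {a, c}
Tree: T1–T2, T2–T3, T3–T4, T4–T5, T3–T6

Vertex coverage: the bags together contain {a, b, c, d, e, f, g}, the full vertex set. Edge coverage: each edge of G has both endpoints in at least one bag. Running intersection: for every vertex, the bags containing it form a connected subtree. All three properties hold, so this is a valid tree decomposition of width max|bag| − 1 = 1, and hence tw(G) ≤ 1.

Yes; width 1.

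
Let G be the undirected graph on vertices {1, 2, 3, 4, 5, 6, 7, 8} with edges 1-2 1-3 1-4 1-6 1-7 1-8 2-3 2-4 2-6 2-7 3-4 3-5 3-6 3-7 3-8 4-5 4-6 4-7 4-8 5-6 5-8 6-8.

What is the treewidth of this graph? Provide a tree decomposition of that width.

Treewidth 4.
One optimal decomposition is:
Bags: B1 = {3, 4, 5, 6, 8}  B2 = {1, 3, 4, 6, 8}  B3 = {1, 2, 3, 4, 6}  B4 = {1, 2, 3, 4, 7}
Tree: B1–B2, B2–B3, B3–B4

The largest bag has 5 vertices, giving width 4; this decomposition certifies tw(G) ≤ 4. Conversely, {1, 3, 4, 6, 8} is a clique of size 5, and the vertices of any clique must share a bag in every tree decomposition; so some bag has ≥ 5 vertices and tw(G) ≥ 4. The upper and lower bounds meet at 4, so that is the treewidth.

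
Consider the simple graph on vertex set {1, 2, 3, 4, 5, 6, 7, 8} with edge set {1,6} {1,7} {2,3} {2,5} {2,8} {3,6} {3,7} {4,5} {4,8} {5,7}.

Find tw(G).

2

A width-2 tree decomposition is:
Bags: B1 = {1, 3, 6}  B2 = {1, 3, 7}  B3 = {2, 3, 7}  B4 = {2, 5, 7}  B5 = {2, 5, 8}  B6 = {4, 5, 8}
Tree: B1–B2, B2–B3, B3–B4, B4–B5, B5–B6
Every bag has size at most 3, so the width is 3 − 1 = 2 and tw(G) ≤ 2. For the lower bound, G contains the cycle 6–1–7–3–6, so G is not a forest; only forests have treewidth ≤ 1, hence tw(G) ≥ 2. Hence tw(G) = 2 exactly.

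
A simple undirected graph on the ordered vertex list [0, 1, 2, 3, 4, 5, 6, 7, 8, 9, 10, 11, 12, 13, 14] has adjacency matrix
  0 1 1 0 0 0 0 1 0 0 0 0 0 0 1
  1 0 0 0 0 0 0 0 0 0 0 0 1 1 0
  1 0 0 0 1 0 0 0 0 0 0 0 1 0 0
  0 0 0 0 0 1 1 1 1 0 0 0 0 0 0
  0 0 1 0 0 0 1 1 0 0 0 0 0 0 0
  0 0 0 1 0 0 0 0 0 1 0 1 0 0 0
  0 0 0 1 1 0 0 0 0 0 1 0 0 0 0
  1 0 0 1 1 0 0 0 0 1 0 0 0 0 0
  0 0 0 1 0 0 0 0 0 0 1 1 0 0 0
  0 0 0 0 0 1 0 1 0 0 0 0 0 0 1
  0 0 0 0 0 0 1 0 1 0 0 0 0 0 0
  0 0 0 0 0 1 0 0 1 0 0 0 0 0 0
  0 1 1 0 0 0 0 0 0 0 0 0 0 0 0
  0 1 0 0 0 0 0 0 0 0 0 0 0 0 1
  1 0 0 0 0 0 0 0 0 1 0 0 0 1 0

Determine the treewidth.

3

A width-3 tree decomposition is:
Bags: B1 = {1, 12, 13, 14}  B2 = {0, 1, 12, 14}  B3 = {0, 2, 12, 14}  B4 = {0, 2, 9, 14}  B5 = {0, 2, 7, 9}  B6 = {2, 4, 7, 9}  B7 = {4, 5, 7, 9}  B8 = {3, 4, 5, 7}  B9 = {3, 4, 5, 6}  B10 = {3, 5, 6, 11}  B11 = {3, 6, 8, 11}  B12 = {6, 8, 10, 11}
Tree: B1–B2, B2–B3, B3–B4, B4–B5, B5–B6, B6–B7, B7–B8, B8–B9, B9–B10, B10–B11, B11–B12
Every bag has size at most 4, so the width is 4 − 1 = 3 and tw(G) ≤ 3. For the lower bound: the 4 vertex sets {1,12,13}, {14}, {0}, {2,4,7,9} are disjoint, each induces a connected subgraph, and every pair is joined by at least one edge of G. Contracting each set to a single vertex therefore yields K_{4} as a minor, and since treewidth is minor-monotone, tw(G) ≥ tw(K_{4}) = 3. The upper and lower bounds meet at 3, so that is the treewidth.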